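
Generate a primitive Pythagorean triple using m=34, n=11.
(1035, 748, 1277)

Euclid's formula: a = m² - n², b = 2mn, c = m² + n²
m = 34, n = 11
a = 34² - 11² = 1156 - 121 = 1035
b = 2 × 34 × 11 = 748
c = 34² + 11² = 1156 + 121 = 1277
Verification: 1035² + 748² = 1071225 + 559504 = 1630729 = 1277² ✓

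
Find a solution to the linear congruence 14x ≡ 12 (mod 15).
x ≡ 3 (mod 15)

gcd(14, 15) = 1, which divides 12, so solutions exist.
Find 14^(-1) mod 15 by the extended Euclidean algorithm:
15 = 1 × 14 + 1  ⟹  1 = (1)·15 + (-1)·14
So (-1)·14 ≡ 1 (mod 15), i.e. 14^(-1) ≡ -1 ≡ 14 (mod 15).
x ≡ 14 × 12 = 168 ≡ 3 (mod 15).
Check: 14 × 3 = 42 ≡ 12 (mod 15).
Unique solution: x ≡ 3 (mod 15)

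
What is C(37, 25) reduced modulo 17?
0

Using Lucas' theorem:
Write n=37 and k=25 in base 17:
n in base 17: [2, 3]
k in base 17: [1, 8]
C(37,25) mod 17 = ∏ C(n_i, k_i) mod 17
Digit binomials (mod 17): C(2,1) = 2; C(3,8) = 0 (k_i > n_i)
Product: 2 × 0 = 0 ≡ 0 (mod 17)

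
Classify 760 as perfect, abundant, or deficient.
abundant

Proper divisors of 760: sum = 1 + 2 + 4 + 5 + 8 + 10 + 19 + 20 + 38 + 40 + 76 + 95 + 152 + 190 + 380 = 1040
Since 1040 > 760, 760 is abundant.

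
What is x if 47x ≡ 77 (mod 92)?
x ≡ 31 (mod 92)

gcd(47, 92) = 1, which divides 77, so solutions exist.
Find 47^(-1) mod 92 by the extended Euclidean algorithm:
92 = 1 × 47 + 45  ⟹  45 = (1)·92 + (-1)·47
47 = 1 × 45 + 2  ⟹  2 = (-1)·92 + (2)·47
45 = 22 × 2 + 1  ⟹  1 = (23)·92 + (-45)·47
So (-45)·47 ≡ 1 (mod 92), i.e. 47^(-1) ≡ -45 ≡ 47 (mod 92).
x ≡ 47 × 77 = 3619 ≡ 31 (mod 92).
Check: 47 × 31 = 1457 ≡ 77 (mod 92).
Unique solution: x ≡ 31 (mod 92)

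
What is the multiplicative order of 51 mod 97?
32

97 is prime, so ord(51) divides φ(97) = 96.
Divisors of 96: 1, 2, 3, 4, 6, 8, 12, 16, 24, 32, 48, 96.
Repeated squaring: 51^1 ≡ 51, 51^2 ≡ 79, 51^4 ≡ 33, 51^8 ≡ 22, 51^16 ≡ 96, 51^32 ≡ 1, 51^64 ≡ 1 (mod 97).
Test 51^d mod 97 for each divisor d in increasing order:
51^1 ≡ 51
51^2 ≡ 79
51^3 = 51^2·51^1 ≡ 52
51^4 ≡ 33
51^6 = 51^4·51^2 ≡ 85
51^8 ≡ 22
51^12 = 51^8·51^4 ≡ 47
51^16 ≡ 96
51^24 = 51^16·51^8 ≡ 75
51^32 ≡ 1  ← first divisor giving 1
The order is 32.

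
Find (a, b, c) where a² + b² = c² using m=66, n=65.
(131, 8580, 8581)

Euclid's formula: a = m² - n², b = 2mn, c = m² + n²
m = 66, n = 65
a = 66² - 65² = 4356 - 4225 = 131
b = 2 × 66 × 65 = 8580
c = 66² + 65² = 4356 + 4225 = 8581
Verification: 131² + 8580² = 17161 + 73616400 = 73633561 = 8581² ✓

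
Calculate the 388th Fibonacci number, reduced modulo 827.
741

Matrix identity: Q^n = [[F_(n+1), F_n], [F_n, F_(n-1)]] with Q = [[1,1],[1,0]].
n = 388 = 110000100₂. Square-and-multiply, entries mod 827:
Q^1 = [[1,1],[1,0]]
Q^3 = (Q^1)²·Q = [[3,2],[2,1]]
Q^6 = (Q^3)² = [[13,8],[8,5]]
Q^12 = (Q^6)² = [[233,144],[144,89]]
Q^24 = (Q^12)² = [[595,56],[56,539]]
Q^48 = (Q^24)² = [[724,652],[652,72]]
Q^97 = (Q^48)²·Q = [[347,711],[711,463]]
Q^194 = (Q^97)² = [[718,318],[318,400]]
Q^388 = (Q^194)² = [[533,741],[741,619]]
F_388 mod 827 = Q^388[0][1] = 741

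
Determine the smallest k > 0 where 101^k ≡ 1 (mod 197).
49

197 is prime, so ord(101) divides φ(197) = 196.
Divisors of 196: 1, 2, 4, 7, 14, 28, 49, 98, 196.
Repeated squaring: 101^1 ≡ 101, 101^2 ≡ 154, 101^4 ≡ 76, 101^8 ≡ 63, 101^16 ≡ 29, 101^32 ≡ 53, 101^64 ≡ 51, 101^128 ≡ 40 (mod 197).
Test 101^d mod 197 for each divisor d in increasing order:
101^1 ≡ 101
101^2 ≡ 154
101^4 ≡ 76
101^7 = 101^4·101^2·101^1 ≡ 104
101^14 = 101^8·101^4·101^2 ≡ 178
101^28 = 101^16·101^8·101^4 ≡ 164
101^49 = 101^32·101^16·101^1 ≡ 1  ← first divisor giving 1
The order is 49.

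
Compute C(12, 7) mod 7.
1

Using Lucas' theorem:
Write n=12 and k=7 in base 7:
n in base 7: [1, 5]
k in base 7: [1, 0]
C(12,7) mod 7 = ∏ C(n_i, k_i) mod 7
Digit binomials (mod 7): C(1,1) = 1; C(5,0) = 1
Product: 1 × 1 = 1 ≡ 1 (mod 7)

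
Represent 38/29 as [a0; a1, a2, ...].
[1; 3, 4, 2]

Euclidean algorithm steps:
38 = 1 × 29 + 9
29 = 3 × 9 + 2
9 = 4 × 2 + 1
2 = 2 × 1 + 0
Continued fraction: [1; 3, 4, 2]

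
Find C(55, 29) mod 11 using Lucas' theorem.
0

Using Lucas' theorem:
Write n=55 and k=29 in base 11:
n in base 11: [5, 0]
k in base 11: [2, 7]
C(55,29) mod 11 = ∏ C(n_i, k_i) mod 11
Digit binomials (mod 11): C(5,2) = 10; C(0,7) = 0 (k_i > n_i)
Product: 10 × 0 = 0 ≡ 0 (mod 11)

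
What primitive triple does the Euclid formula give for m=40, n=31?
(639, 2480, 2561)

Euclid's formula: a = m² - n², b = 2mn, c = m² + n²
m = 40, n = 31
a = 40² - 31² = 1600 - 961 = 639
b = 2 × 40 × 31 = 2480
c = 40² + 31² = 1600 + 961 = 2561
Verification: 639² + 2480² = 408321 + 6150400 = 6558721 = 2561² ✓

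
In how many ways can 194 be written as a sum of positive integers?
2366022741845

p(n) counts ways to write n as a sum of positive integers (order ignored).
Euler's pentagonal recurrence: p(k) = p(k-1) + p(k-2) - p(k-5) - p(k-7) + p(k-12) + p(k-15) - ... (offsets j(3j∓1)/2, signs ++--, p(0)=1, p(<0)=0).
DP table for k = 0..193: p(0)=1, p(1)=1, p(2)=2, p(3)=3, p(4)=5, p(5)=7, p(6)=11, p(7)=15, p(8)=22, p(9)=30, p(10)=42, p(11)=56, p(12)=77, p(13)=101, p(14)=135, p(15)=176, p(16)=231, p(17)=297, p(18)=385, p(19)=490, p(20)=627, p(21)=792, p(22)=1002, p(23)=1255, p(24)=1575, p(25)=1958, p(26)=2436, p(27)=3010, p(28)=3718, p(29)=4565, p(30)=5604, p(31)=6842, p(32)=8349, p(33)=10143, p(34)=12310, p(35)=14883, p(36)=17977, p(37)=21637, p(38)=26015, p(39)=31185, p(40)=37338, p(41)=44583, p(42)=53174, p(43)=63261, p(44)=75175, p(45)=89134, p(46)=105558, p(47)=124754, p(48)=147273, p(49)=173525, p(50)=204226, p(51)=239943, p(52)=281589, p(53)=329931, p(54)=386155, p(55)=451276, p(56)=526823, p(57)=614154, p(58)=715220, p(59)=831820, p(60)=966467, p(61)=1121505, p(62)=1300156, p(63)=1505499, p(64)=1741630, p(65)=2012558, p(66)=2323520, p(67)=2679689, p(68)=3087735, p(69)=3554345, p(70)=4087968, p(71)=4697205, p(72)=5392783, p(73)=6185689, p(74)=7089500, p(75)=8118264, p(76)=9289091, p(77)=10619863, p(78)=12132164, p(79)=13848650, p(80)=15796476, p(81)=18004327, p(82)=20506255, p(83)=23338469, p(84)=26543660, p(85)=30167357, p(86)=34262962, p(87)=38887673, p(88)=44108109, p(89)=49995925, p(90)=56634173, p(91)=64112359, p(92)=72533807, p(93)=82010177, p(94)=92669720, p(95)=104651419, p(96)=118114304, p(97)=133230930, p(98)=150198136, p(99)=169229875, p(100)=190569292, p(101)=214481126, p(102)=241265379, p(103)=271248950, p(104)=304801365, p(105)=342325709, p(106)=384276336, p(107)=431149389, p(108)=483502844, p(109)=541946240, p(110)=607163746, p(111)=679903203, p(112)=761002156, p(113)=851376628, p(114)=952050665, p(115)=1064144451, p(116)=1188908248, p(117)=1327710076, p(118)=1482074143, p(119)=1653668665, p(120)=1844349560, p(121)=2056148051, p(122)=2291320912, p(123)=2552338241, p(124)=2841940500, p(125)=3163127352, p(126)=3519222692, p(127)=3913864295, p(128)=4351078600, p(129)=4835271870, p(130)=5371315400, p(131)=5964539504, p(132)=6620830889, p(133)=7346629512, p(134)=8149040695, p(135)=9035836076, p(136)=10015581680, p(137)=11097645016, p(138)=12292341831, p(139)=13610949895, p(140)=15065878135, p(141)=16670689208, p(142)=18440293320, p(143)=20390982757, p(144)=22540654445, p(145)=24908858009, p(146)=27517052599, p(147)=30388671978, p(148)=33549419497, p(149)=37027355200, p(150)=40853235313, p(151)=45060624582, p(152)=49686288421, p(153)=54770336324, p(154)=60356673280, p(155)=66493182097, p(156)=73232243759, p(157)=80630964769, p(158)=88751778802, p(159)=97662728555, p(160)=107438159466, p(161)=118159068427, p(162)=129913904637, p(163)=142798995930, p(164)=156919475295, p(165)=172389800255, p(166)=189334822579, p(167)=207890420102, p(168)=228204732751, p(169)=250438925115, p(170)=274768617130, p(171)=301384802048, p(172)=330495499613, p(173)=362326859895, p(174)=397125074750, p(175)=435157697830, p(176)=476715857290, p(177)=522115831195, p(178)=571701605655, p(179)=625846753120, p(180)=684957390936, p(181)=749474411781, p(182)=819876908323, p(183)=896684817527, p(184)=980462880430, p(185)=1071823774337, p(186)=1171432692373, p(187)=1280011042268, p(188)=1398341745571, p(189)=1527273599625, p(190)=1667727404093, p(191)=1820701100652, p(192)=1987276856363, p(193)=2168627105469.
Final step: p(194) = p(193) + p(192) - p(189) - p(187) + p(182) + p(179) - p(172) - p(168) + p(159) + p(154) - p(143) - p(137) + p(124) + p(117) - p(102) - p(94) + p(77) + p(68) - p(49) - p(39) + p(18) + p(7)
= 2168627105469 + 1987276856363 - 1527273599625 - 1280011042268 + 819876908323 + 625846753120 - 330495499613 - 228204732751 + 97662728555 + 60356673280 - 20390982757 - 11097645016 + 2841940500 + 1327710076 - 241265379 - 92669720 + 10619863 + 3087735 - 173525 - 31185 + 385 + 15
= 2366022741845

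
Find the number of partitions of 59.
831820

p(n) counts ways to write n as a sum of positive integers (order ignored).
Euler's pentagonal recurrence: p(k) = p(k-1) + p(k-2) - p(k-5) - p(k-7) + p(k-12) + p(k-15) - ... (offsets j(3j∓1)/2, signs ++--, p(0)=1, p(<0)=0).
DP table for k = 0..58: p(0)=1, p(1)=1, p(2)=2, p(3)=3, p(4)=5, p(5)=7, p(6)=11, p(7)=15, p(8)=22, p(9)=30, p(10)=42, p(11)=56, p(12)=77, p(13)=101, p(14)=135, p(15)=176, p(16)=231, p(17)=297, p(18)=385, p(19)=490, p(20)=627, p(21)=792, p(22)=1002, p(23)=1255, p(24)=1575, p(25)=1958, p(26)=2436, p(27)=3010, p(28)=3718, p(29)=4565, p(30)=5604, p(31)=6842, p(32)=8349, p(33)=10143, p(34)=12310, p(35)=14883, p(36)=17977, p(37)=21637, p(38)=26015, p(39)=31185, p(40)=37338, p(41)=44583, p(42)=53174, p(43)=63261, p(44)=75175, p(45)=89134, p(46)=105558, p(47)=124754, p(48)=147273, p(49)=173525, p(50)=204226, p(51)=239943, p(52)=281589, p(53)=329931, p(54)=386155, p(55)=451276, p(56)=526823, p(57)=614154, p(58)=715220.
Final step: p(59) = p(58) + p(57) - p(54) - p(52) + p(47) + p(44) - p(37) - p(33) + p(24) + p(19) - p(8) - p(2)
= 715220 + 614154 - 386155 - 281589 + 124754 + 75175 - 21637 - 10143 + 1575 + 490 - 22 - 2
= 831820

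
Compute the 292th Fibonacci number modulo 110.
89

Matrix identity: Q^n = [[F_(n+1), F_n], [F_n, F_(n-1)]] with Q = [[1,1],[1,0]].
n = 292 = 100100100₂. Square-and-multiply, entries mod 110:
Q^1 = [[1,1],[1,0]]
Q^2 = (Q^1)² = [[2,1],[1,1]]
Q^4 = (Q^2)² = [[5,3],[3,2]]
Q^9 = (Q^4)²·Q = [[55,34],[34,21]]
Q^18 = (Q^9)² = [[1,54],[54,57]]
Q^36 = (Q^18)² = [[57,52],[52,5]]
Q^73 = (Q^36)²·Q = [[47,13],[13,34]]
Q^146 = (Q^73)² = [[68,63],[63,5]]
Q^292 = (Q^146)² = [[13,89],[89,34]]
F_292 mod 110 = Q^292[0][1] = 89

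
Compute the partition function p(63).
1505499

p(n) counts ways to write n as a sum of positive integers (order ignored).
Euler's pentagonal recurrence: p(k) = p(k-1) + p(k-2) - p(k-5) - p(k-7) + p(k-12) + p(k-15) - ... (offsets j(3j∓1)/2, signs ++--, p(0)=1, p(<0)=0).
DP table for k = 0..62: p(0)=1, p(1)=1, p(2)=2, p(3)=3, p(4)=5, p(5)=7, p(6)=11, p(7)=15, p(8)=22, p(9)=30, p(10)=42, p(11)=56, p(12)=77, p(13)=101, p(14)=135, p(15)=176, p(16)=231, p(17)=297, p(18)=385, p(19)=490, p(20)=627, p(21)=792, p(22)=1002, p(23)=1255, p(24)=1575, p(25)=1958, p(26)=2436, p(27)=3010, p(28)=3718, p(29)=4565, p(30)=5604, p(31)=6842, p(32)=8349, p(33)=10143, p(34)=12310, p(35)=14883, p(36)=17977, p(37)=21637, p(38)=26015, p(39)=31185, p(40)=37338, p(41)=44583, p(42)=53174, p(43)=63261, p(44)=75175, p(45)=89134, p(46)=105558, p(47)=124754, p(48)=147273, p(49)=173525, p(50)=204226, p(51)=239943, p(52)=281589, p(53)=329931, p(54)=386155, p(55)=451276, p(56)=526823, p(57)=614154, p(58)=715220, p(59)=831820, p(60)=966467, p(61)=1121505, p(62)=1300156.
Final step: p(63) = p(62) + p(61) - p(58) - p(56) + p(51) + p(48) - p(41) - p(37) + p(28) + p(23) - p(12) - p(6)
= 1300156 + 1121505 - 715220 - 526823 + 239943 + 147273 - 44583 - 21637 + 3718 + 1255 - 77 - 11
= 1505499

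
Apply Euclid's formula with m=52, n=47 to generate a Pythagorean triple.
(495, 4888, 4913)

Euclid's formula: a = m² - n², b = 2mn, c = m² + n²
m = 52, n = 47
a = 52² - 47² = 2704 - 2209 = 495
b = 2 × 52 × 47 = 4888
c = 52² + 47² = 2704 + 2209 = 4913
Verification: 495² + 4888² = 245025 + 23892544 = 24137569 = 4913² ✓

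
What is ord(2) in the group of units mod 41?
20

41 is prime, so ord(2) divides φ(41) = 40.
Divisors of 40: 1, 2, 4, 5, 8, 10, 20, 40.
Repeated squaring: 2^1 ≡ 2, 2^2 ≡ 4, 2^4 ≡ 16, 2^8 ≡ 10, 2^16 ≡ 18, 2^32 ≡ 37 (mod 41).
Test 2^d mod 41 for each divisor d in increasing order:
2^1 ≡ 2
2^2 ≡ 4
2^4 ≡ 16
2^5 = 2^4·2^1 ≡ 32
2^8 ≡ 10
2^10 = 2^8·2^2 ≡ 40
2^20 = 2^16·2^4 ≡ 1  ← first divisor giving 1
The order is 20.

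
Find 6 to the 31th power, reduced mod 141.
24

Repeated squaring. Binary of 31 = 11111.
6^1 ≡ 6 (mod 141); 6^2 ≡ 36 (mod 141); 6^4 ≡ 27 (mod 141); 6^8 ≡ 24 (mod 141); 6^16 ≡ 12 (mod 141)
6^31 = 6^1 × 6^2 × 6^4 × 6^8 × 6^16 ≡ 24 (mod 141)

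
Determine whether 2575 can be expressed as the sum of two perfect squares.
Not possible

Factorization: 2575 = 5^2 × 103
By Fermat: n is sum of two squares iff every prime p ≡ 3 (mod 4) appears to even power.
Prime(s) ≡ 3 (mod 4) with odd exponent: [(103, 1)]
Therefore 2575 cannot be expressed as a² + b².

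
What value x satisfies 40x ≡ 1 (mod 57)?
10

gcd(40, 57) = 1, so the inverse exists.
Extended Euclidean algorithm on (57, 40):
57 = 1 × 40 + 17  ⟹  17 = (1)·57 + (-1)·40
40 = 2 × 17 + 6  ⟹  6 = (-2)·57 + (3)·40
17 = 2 × 6 + 5  ⟹  5 = (5)·57 + (-7)·40
6 = 1 × 5 + 1  ⟹  1 = (-7)·57 + (10)·40
So (10)·40 ≡ 1 (mod 57), i.e. 40^(-1) ≡ 10 (mod 57).
Check: 40 × 10 = 400 ≡ 1 (mod 57)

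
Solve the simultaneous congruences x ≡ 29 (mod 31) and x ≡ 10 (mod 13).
153

Using Chinese Remainder Theorem:
M = 31 × 13 = 403
M1 = 13, M2 = 31
y1 = 13^(-1) mod 31 = 12
y2 = 31^(-1) mod 13 = 8
x = (29×13×12 + 10×31×8) mod 403 = 153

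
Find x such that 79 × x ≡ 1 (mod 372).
259

gcd(79, 372) = 1, so the inverse exists.
Extended Euclidean algorithm on (372, 79):
372 = 4 × 79 + 56  ⟹  56 = (1)·372 + (-4)·79
79 = 1 × 56 + 23  ⟹  23 = (-1)·372 + (5)·79
56 = 2 × 23 + 10  ⟹  10 = (3)·372 + (-14)·79
23 = 2 × 10 + 3  ⟹  3 = (-7)·372 + (33)·79
10 = 3 × 3 + 1  ⟹  1 = (24)·372 + (-113)·79
So (-113)·79 ≡ 1 (mod 372), i.e. 79^(-1) ≡ -113 ≡ 259 (mod 372).
Check: 79 × 259 = 20461 ≡ 1 (mod 372)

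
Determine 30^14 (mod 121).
70

Repeated squaring. Binary of 14 = 1110.
30^1 ≡ 30 (mod 121); 30^2 ≡ 53 (mod 121); 30^4 ≡ 26 (mod 121); 30^8 ≡ 71 (mod 121)
30^14 = 30^2 × 30^4 × 30^8 ≡ 70 (mod 121)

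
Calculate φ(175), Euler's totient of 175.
120

175 = 5^2 × 7
φ(n) = n × ∏(1 - 1/p) for each prime p dividing n
φ(175) = 175 × (1 - 1/5) × (1 - 1/7) = 120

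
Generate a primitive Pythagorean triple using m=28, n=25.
(159, 1400, 1409)

Euclid's formula: a = m² - n², b = 2mn, c = m² + n²
m = 28, n = 25
a = 28² - 25² = 784 - 625 = 159
b = 2 × 28 × 25 = 1400
c = 28² + 25² = 784 + 625 = 1409
Verification: 159² + 1400² = 25281 + 1960000 = 1985281 = 1409² ✓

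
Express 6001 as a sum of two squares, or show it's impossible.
15² + 76² (a=15, b=76)

Factorization: 6001 = 17 × 353
By Fermat: n is sum of two squares iff every prime p ≡ 3 (mod 4) appears to even power.
All primes ≡ 3 (mod 4) appear to even power.
Search a = 0, 1, 2, … for 6001 - a² a perfect square: first hit at a = 15: 6001 - 225 = 5776 = 76².
6001 = 15² + 76² = 225 + 5776 ✓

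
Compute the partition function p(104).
304801365

p(n) counts ways to write n as a sum of positive integers (order ignored).
Euler's pentagonal recurrence: p(k) = p(k-1) + p(k-2) - p(k-5) - p(k-7) + p(k-12) + p(k-15) - ... (offsets j(3j∓1)/2, signs ++--, p(0)=1, p(<0)=0).
DP table for k = 0..103: p(0)=1, p(1)=1, p(2)=2, p(3)=3, p(4)=5, p(5)=7, p(6)=11, p(7)=15, p(8)=22, p(9)=30, p(10)=42, p(11)=56, p(12)=77, p(13)=101, p(14)=135, p(15)=176, p(16)=231, p(17)=297, p(18)=385, p(19)=490, p(20)=627, p(21)=792, p(22)=1002, p(23)=1255, p(24)=1575, p(25)=1958, p(26)=2436, p(27)=3010, p(28)=3718, p(29)=4565, p(30)=5604, p(31)=6842, p(32)=8349, p(33)=10143, p(34)=12310, p(35)=14883, p(36)=17977, p(37)=21637, p(38)=26015, p(39)=31185, p(40)=37338, p(41)=44583, p(42)=53174, p(43)=63261, p(44)=75175, p(45)=89134, p(46)=105558, p(47)=124754, p(48)=147273, p(49)=173525, p(50)=204226, p(51)=239943, p(52)=281589, p(53)=329931, p(54)=386155, p(55)=451276, p(56)=526823, p(57)=614154, p(58)=715220, p(59)=831820, p(60)=966467, p(61)=1121505, p(62)=1300156, p(63)=1505499, p(64)=1741630, p(65)=2012558, p(66)=2323520, p(67)=2679689, p(68)=3087735, p(69)=3554345, p(70)=4087968, p(71)=4697205, p(72)=5392783, p(73)=6185689, p(74)=7089500, p(75)=8118264, p(76)=9289091, p(77)=10619863, p(78)=12132164, p(79)=13848650, p(80)=15796476, p(81)=18004327, p(82)=20506255, p(83)=23338469, p(84)=26543660, p(85)=30167357, p(86)=34262962, p(87)=38887673, p(88)=44108109, p(89)=49995925, p(90)=56634173, p(91)=64112359, p(92)=72533807, p(93)=82010177, p(94)=92669720, p(95)=104651419, p(96)=118114304, p(97)=133230930, p(98)=150198136, p(99)=169229875, p(100)=190569292, p(101)=214481126, p(102)=241265379, p(103)=271248950.
Final step: p(104) = p(103) + p(102) - p(99) - p(97) + p(92) + p(89) - p(82) - p(78) + p(69) + p(64) - p(53) - p(47) + p(34) + p(27) - p(12) - p(4)
= 271248950 + 241265379 - 169229875 - 133230930 + 72533807 + 49995925 - 20506255 - 12132164 + 3554345 + 1741630 - 329931 - 124754 + 12310 + 3010 - 77 - 5
= 304801365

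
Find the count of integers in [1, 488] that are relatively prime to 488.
240

488 = 2^3 × 61
φ(n) = n × ∏(1 - 1/p) for each prime p dividing n
φ(488) = 488 × (1 - 1/2) × (1 - 1/61) = 240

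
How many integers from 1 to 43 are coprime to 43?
42

43 = 43
φ(n) = n × ∏(1 - 1/p) for each prime p dividing n
φ(43) = 43 × (1 - 1/43) = 42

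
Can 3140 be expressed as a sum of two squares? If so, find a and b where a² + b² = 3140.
2² + 56² (a=2, b=56)

Factorization: 3140 = 2^2 × 5 × 157
By Fermat: n is sum of two squares iff every prime p ≡ 3 (mod 4) appears to even power.
All primes ≡ 3 (mod 4) appear to even power.
Search a = 0, 1, 2, … for 3140 - a² a perfect square: first hit at a = 2: 3140 - 4 = 3136 = 56².
3140 = 2² + 56² = 4 + 3136 ✓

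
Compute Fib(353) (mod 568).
357

Matrix identity: Q^n = [[F_(n+1), F_n], [F_n, F_(n-1)]] with Q = [[1,1],[1,0]].
n = 353 = 101100001₂. Square-and-multiply, entries mod 568:
Q^1 = [[1,1],[1,0]]
Q^2 = (Q^1)² = [[2,1],[1,1]]
Q^5 = (Q^2)²·Q = [[8,5],[5,3]]
Q^11 = (Q^5)²·Q = [[144,89],[89,55]]
Q^22 = (Q^11)² = [[257,103],[103,154]]
Q^44 = (Q^22)² = [[546,301],[301,245]]
Q^88 = (Q^44)² = [[205,99],[99,106]]
Q^176 = (Q^88)² = [[138,117],[117,21]]
Q^353 = (Q^176)²·Q = [[216,357],[357,427]]
F_353 mod 568 = Q^353[0][1] = 357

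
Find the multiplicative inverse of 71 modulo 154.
141

gcd(71, 154) = 1, so the inverse exists.
Extended Euclidean algorithm on (154, 71):
154 = 2 × 71 + 12  ⟹  12 = (1)·154 + (-2)·71
71 = 5 × 12 + 11  ⟹  11 = (-5)·154 + (11)·71
12 = 1 × 11 + 1  ⟹  1 = (6)·154 + (-13)·71
So (-13)·71 ≡ 1 (mod 154), i.e. 71^(-1) ≡ -13 ≡ 141 (mod 154).
Check: 71 × 141 = 10011 ≡ 1 (mod 154)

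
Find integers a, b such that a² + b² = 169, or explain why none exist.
0² + 13² (a=0, b=13)

Factorization: 169 = 13^2
By Fermat: n is sum of two squares iff every prime p ≡ 3 (mod 4) appears to even power.
All primes ≡ 3 (mod 4) appear to even power.
Search a = 0, 1, 2, … for 169 - a² a perfect square: first hit at a = 0: 169 - 0 = 169 = 13².
169 = 0² + 13² = 0 + 169 ✓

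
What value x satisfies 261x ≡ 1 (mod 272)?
173

gcd(261, 272) = 1, so the inverse exists.
Extended Euclidean algorithm on (272, 261):
272 = 1 × 261 + 11  ⟹  11 = (1)·272 + (-1)·261
261 = 23 × 11 + 8  ⟹  8 = (-23)·272 + (24)·261
11 = 1 × 8 + 3  ⟹  3 = (24)·272 + (-25)·261
8 = 2 × 3 + 2  ⟹  2 = (-71)·272 + (74)·261
3 = 1 × 2 + 1  ⟹  1 = (95)·272 + (-99)·261
So (-99)·261 ≡ 1 (mod 272), i.e. 261^(-1) ≡ -99 ≡ 173 (mod 272).
Check: 261 × 173 = 45153 ≡ 1 (mod 272)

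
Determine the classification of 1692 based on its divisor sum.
abundant

Proper divisors of 1692: sum = 1 + 2 + 3 + 4 + 6 + 9 + 12 + 18 + ... + 282 + 423 + 564 + 846 (17 divisors) = 2676
Since 2676 > 1692, 1692 is abundant.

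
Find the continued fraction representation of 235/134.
[1; 1, 3, 16, 2]

Euclidean algorithm steps:
235 = 1 × 134 + 101
134 = 1 × 101 + 33
101 = 3 × 33 + 2
33 = 16 × 2 + 1
2 = 2 × 1 + 0
Continued fraction: [1; 1, 3, 16, 2]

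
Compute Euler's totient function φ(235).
184

235 = 5 × 47
φ(n) = n × ∏(1 - 1/p) for each prime p dividing n
φ(235) = 235 × (1 - 1/5) × (1 - 1/47) = 184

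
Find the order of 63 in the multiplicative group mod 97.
32

97 is prime, so ord(63) divides φ(97) = 96.
Divisors of 96: 1, 2, 3, 4, 6, 8, 12, 16, 24, 32, 48, 96.
Repeated squaring: 63^1 ≡ 63, 63^2 ≡ 89, 63^4 ≡ 64, 63^8 ≡ 22, 63^16 ≡ 96, 63^32 ≡ 1, 63^64 ≡ 1 (mod 97).
Test 63^d mod 97 for each divisor d in increasing order:
63^1 ≡ 63
63^2 ≡ 89
63^3 = 63^2·63^1 ≡ 78
63^4 ≡ 64
63^6 = 63^4·63^2 ≡ 70
63^8 ≡ 22
63^12 = 63^8·63^4 ≡ 50
63^16 ≡ 96
63^24 = 63^16·63^8 ≡ 75
63^32 ≡ 1  ← first divisor giving 1
The order is 32.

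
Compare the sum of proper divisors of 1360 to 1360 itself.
abundant

Proper divisors of 1360: sum = 1 + 2 + 4 + 5 + 8 + 10 + 16 + 17 + ... + 170 + 272 + 340 + 680 (19 divisors) = 1988
Since 1988 > 1360, 1360 is abundant.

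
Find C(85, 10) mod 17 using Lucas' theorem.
0

Using Lucas' theorem:
Write n=85 and k=10 in base 17:
n in base 17: [5, 0]
k in base 17: [0, 10]
C(85,10) mod 17 = ∏ C(n_i, k_i) mod 17
Digit binomials (mod 17): C(5,0) = 1; C(0,10) = 0 (k_i > n_i)
Product: 1 × 0 = 0 ≡ 0 (mod 17)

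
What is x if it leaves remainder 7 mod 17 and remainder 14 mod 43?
143

Using Chinese Remainder Theorem:
M = 17 × 43 = 731
M1 = 43, M2 = 17
y1 = 43^(-1) mod 17 = 2
y2 = 17^(-1) mod 43 = 38
x = (7×43×2 + 14×17×38) mod 731 = 143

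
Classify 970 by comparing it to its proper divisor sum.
deficient

Proper divisors of 970: sum = 1 + 2 + 5 + 10 + 97 + 194 + 485 = 794
Since 794 < 970, 970 is deficient.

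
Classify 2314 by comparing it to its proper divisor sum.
deficient

Proper divisors of 2314: sum = 1 + 2 + 13 + 26 + 89 + 178 + 1157 = 1466
Since 1466 < 2314, 2314 is deficient.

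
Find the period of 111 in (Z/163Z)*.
81

163 is prime, so ord(111) divides φ(163) = 162.
Divisors of 162: 1, 2, 3, 6, 9, 18, 27, 54, 81, 162.
Repeated squaring: 111^1 ≡ 111, 111^2 ≡ 96, 111^4 ≡ 88, 111^8 ≡ 83, 111^16 ≡ 43, 111^32 ≡ 56, 111^64 ≡ 39, 111^128 ≡ 54 (mod 163).
Test 111^d mod 163 for each divisor d in increasing order:
111^1 ≡ 111
111^2 ≡ 96
111^3 = 111^2·111^1 ≡ 61
111^6 = 111^4·111^2 ≡ 135
111^9 = 111^8·111^1 ≡ 85
111^18 = 111^16·111^2 ≡ 53
111^27 = 111^16·111^8·111^2·111^1 ≡ 104
111^54 = 111^32·111^16·111^4·111^2 ≡ 58
111^81 = 111^64·111^16·111^1 ≡ 1  ← first divisor giving 1
The order is 81.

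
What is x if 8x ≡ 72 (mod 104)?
x ≡ 9 (mod 13)

gcd(8, 104) = 8, which divides 72, so solutions exist.
Divide through by 8: x ≡ 9 (mod 13).
The coefficient of x is now 1, so x ≡ 9 (mod 13).
Check: 8 × 9 = 72 ≡ 72 (mod 104).
x ≡ 9 (mod 13), giving 8 solutions mod 104.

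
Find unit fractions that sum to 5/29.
1/6 + 1/174

Greedy algorithm:
5/29: ceiling(29/5) = 6, use 1/6
1/174: ceiling(174/1) = 174, use 1/174
Result: 5/29 = 1/6 + 1/174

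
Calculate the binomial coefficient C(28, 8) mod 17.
12

Using Lucas' theorem:
Write n=28 and k=8 in base 17:
n in base 17: [1, 11]
k in base 17: [0, 8]
C(28,8) mod 17 = ∏ C(n_i, k_i) mod 17
Digit binomials (mod 17): C(1,0) = 1; C(11,8) = 165 ≡ 12
Product: 1 × 12 = 12 ≡ 12 (mod 17)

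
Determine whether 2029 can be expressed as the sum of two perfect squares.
2² + 45² (a=2, b=45)

Factorization: 2029 = 2029
By Fermat: n is sum of two squares iff every prime p ≡ 3 (mod 4) appears to even power.
All primes ≡ 3 (mod 4) appear to even power.
Search a = 0, 1, 2, … for 2029 - a² a perfect square: first hit at a = 2: 2029 - 4 = 2025 = 45².
2029 = 2² + 45² = 4 + 2025 ✓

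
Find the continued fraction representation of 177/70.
[2; 1, 1, 8, 4]

Euclidean algorithm steps:
177 = 2 × 70 + 37
70 = 1 × 37 + 33
37 = 1 × 33 + 4
33 = 8 × 4 + 1
4 = 4 × 1 + 0
Continued fraction: [2; 1, 1, 8, 4]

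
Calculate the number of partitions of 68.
3087735

p(n) counts ways to write n as a sum of positive integers (order ignored).
Euler's pentagonal recurrence: p(k) = p(k-1) + p(k-2) - p(k-5) - p(k-7) + p(k-12) + p(k-15) - ... (offsets j(3j∓1)/2, signs ++--, p(0)=1, p(<0)=0).
DP table for k = 0..67: p(0)=1, p(1)=1, p(2)=2, p(3)=3, p(4)=5, p(5)=7, p(6)=11, p(7)=15, p(8)=22, p(9)=30, p(10)=42, p(11)=56, p(12)=77, p(13)=101, p(14)=135, p(15)=176, p(16)=231, p(17)=297, p(18)=385, p(19)=490, p(20)=627, p(21)=792, p(22)=1002, p(23)=1255, p(24)=1575, p(25)=1958, p(26)=2436, p(27)=3010, p(28)=3718, p(29)=4565, p(30)=5604, p(31)=6842, p(32)=8349, p(33)=10143, p(34)=12310, p(35)=14883, p(36)=17977, p(37)=21637, p(38)=26015, p(39)=31185, p(40)=37338, p(41)=44583, p(42)=53174, p(43)=63261, p(44)=75175, p(45)=89134, p(46)=105558, p(47)=124754, p(48)=147273, p(49)=173525, p(50)=204226, p(51)=239943, p(52)=281589, p(53)=329931, p(54)=386155, p(55)=451276, p(56)=526823, p(57)=614154, p(58)=715220, p(59)=831820, p(60)=966467, p(61)=1121505, p(62)=1300156, p(63)=1505499, p(64)=1741630, p(65)=2012558, p(66)=2323520, p(67)=2679689.
Final step: p(68) = p(67) + p(66) - p(63) - p(61) + p(56) + p(53) - p(46) - p(42) + p(33) + p(28) - p(17) - p(11)
= 2679689 + 2323520 - 1505499 - 1121505 + 526823 + 329931 - 105558 - 53174 + 10143 + 3718 - 297 - 56
= 3087735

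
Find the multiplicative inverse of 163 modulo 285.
7

gcd(163, 285) = 1, so the inverse exists.
Extended Euclidean algorithm on (285, 163):
285 = 1 × 163 + 122  ⟹  122 = (1)·285 + (-1)·163
163 = 1 × 122 + 41  ⟹  41 = (-1)·285 + (2)·163
122 = 2 × 41 + 40  ⟹  40 = (3)·285 + (-5)·163
41 = 1 × 40 + 1  ⟹  1 = (-4)·285 + (7)·163
So (7)·163 ≡ 1 (mod 285), i.e. 163^(-1) ≡ 7 (mod 285).
Check: 163 × 7 = 1141 ≡ 1 (mod 285)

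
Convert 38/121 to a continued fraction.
[0; 3, 5, 2, 3]

Euclidean algorithm steps:
38 = 0 × 121 + 38
121 = 3 × 38 + 7
38 = 5 × 7 + 3
7 = 2 × 3 + 1
3 = 3 × 1 + 0
Continued fraction: [0; 3, 5, 2, 3]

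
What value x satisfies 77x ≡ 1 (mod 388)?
257

gcd(77, 388) = 1, so the inverse exists.
Extended Euclidean algorithm on (388, 77):
388 = 5 × 77 + 3  ⟹  3 = (1)·388 + (-5)·77
77 = 25 × 3 + 2  ⟹  2 = (-25)·388 + (126)·77
3 = 1 × 2 + 1  ⟹  1 = (26)·388 + (-131)·77
So (-131)·77 ≡ 1 (mod 388), i.e. 77^(-1) ≡ -131 ≡ 257 (mod 388).
Check: 77 × 257 = 19789 ≡ 1 (mod 388)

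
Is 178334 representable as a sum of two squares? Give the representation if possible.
Not possible

Factorization: 178334 = 2 × 13 × 19^3
By Fermat: n is sum of two squares iff every prime p ≡ 3 (mod 4) appears to even power.
Prime(s) ≡ 3 (mod 4) with odd exponent: [(19, 3)]
Therefore 178334 cannot be expressed as a² + b².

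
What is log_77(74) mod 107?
43

Baby-step giant-step with step n = ⌈√107⌉ = 11.
Baby steps 77^j mod 107 (j:value) for j=0..10: 0:1, 1:77, 2:44, 3:71, 4:10, 5:21, 6:12, 7:68, 8:100, 9:103, 10:13.
Giant-step multiplier: 77^(-11) ≡ 77^(106-11) = 77^95 ≡ 31 (mod 107).
Giant steps γ_i = 74·31^i mod 107: γ_0=74, γ_1=47, γ_2=66, γ_3=13 (in table at j=10).
x = i·n + j = 3·11 + 10 = 43.
Check: 77^43 ≡ 74 (mod 107).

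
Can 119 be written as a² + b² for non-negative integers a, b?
Not possible

Factorization: 119 = 7 × 17
By Fermat: n is sum of two squares iff every prime p ≡ 3 (mod 4) appears to even power.
Prime(s) ≡ 3 (mod 4) with odd exponent: [(7, 1)]
Therefore 119 cannot be expressed as a² + b².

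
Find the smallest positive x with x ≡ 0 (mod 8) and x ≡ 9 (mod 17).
128

Using Chinese Remainder Theorem:
M = 8 × 17 = 136
M1 = 17, M2 = 8
y1 = 17^(-1) mod 8 = 1
y2 = 8^(-1) mod 17 = 15
x = (0×17×1 + 9×8×15) mod 136 = 128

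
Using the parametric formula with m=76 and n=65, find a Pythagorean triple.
(1551, 9880, 10001)

Euclid's formula: a = m² - n², b = 2mn, c = m² + n²
m = 76, n = 65
a = 76² - 65² = 5776 - 4225 = 1551
b = 2 × 76 × 65 = 9880
c = 76² + 65² = 5776 + 4225 = 10001
Verification: 1551² + 9880² = 2405601 + 97614400 = 100020001 = 10001² ✓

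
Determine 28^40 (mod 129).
13

Repeated squaring. Binary of 40 = 101000.
28^1 ≡ 28 (mod 129); 28^2 ≡ 10 (mod 129); 28^4 ≡ 100 (mod 129); 28^8 ≡ 67 (mod 129); 28^16 ≡ 103 (mod 129); 28^32 ≡ 31 (mod 129)
28^40 = 28^8 × 28^32 ≡ 13 (mod 129)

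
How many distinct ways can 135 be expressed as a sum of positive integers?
9035836076

p(n) counts ways to write n as a sum of positive integers (order ignored).
Euler's pentagonal recurrence: p(k) = p(k-1) + p(k-2) - p(k-5) - p(k-7) + p(k-12) + p(k-15) - ... (offsets j(3j∓1)/2, signs ++--, p(0)=1, p(<0)=0).
DP table for k = 0..134: p(0)=1, p(1)=1, p(2)=2, p(3)=3, p(4)=5, p(5)=7, p(6)=11, p(7)=15, p(8)=22, p(9)=30, p(10)=42, p(11)=56, p(12)=77, p(13)=101, p(14)=135, p(15)=176, p(16)=231, p(17)=297, p(18)=385, p(19)=490, p(20)=627, p(21)=792, p(22)=1002, p(23)=1255, p(24)=1575, p(25)=1958, p(26)=2436, p(27)=3010, p(28)=3718, p(29)=4565, p(30)=5604, p(31)=6842, p(32)=8349, p(33)=10143, p(34)=12310, p(35)=14883, p(36)=17977, p(37)=21637, p(38)=26015, p(39)=31185, p(40)=37338, p(41)=44583, p(42)=53174, p(43)=63261, p(44)=75175, p(45)=89134, p(46)=105558, p(47)=124754, p(48)=147273, p(49)=173525, p(50)=204226, p(51)=239943, p(52)=281589, p(53)=329931, p(54)=386155, p(55)=451276, p(56)=526823, p(57)=614154, p(58)=715220, p(59)=831820, p(60)=966467, p(61)=1121505, p(62)=1300156, p(63)=1505499, p(64)=1741630, p(65)=2012558, p(66)=2323520, p(67)=2679689, p(68)=3087735, p(69)=3554345, p(70)=4087968, p(71)=4697205, p(72)=5392783, p(73)=6185689, p(74)=7089500, p(75)=8118264, p(76)=9289091, p(77)=10619863, p(78)=12132164, p(79)=13848650, p(80)=15796476, p(81)=18004327, p(82)=20506255, p(83)=23338469, p(84)=26543660, p(85)=30167357, p(86)=34262962, p(87)=38887673, p(88)=44108109, p(89)=49995925, p(90)=56634173, p(91)=64112359, p(92)=72533807, p(93)=82010177, p(94)=92669720, p(95)=104651419, p(96)=118114304, p(97)=133230930, p(98)=150198136, p(99)=169229875, p(100)=190569292, p(101)=214481126, p(102)=241265379, p(103)=271248950, p(104)=304801365, p(105)=342325709, p(106)=384276336, p(107)=431149389, p(108)=483502844, p(109)=541946240, p(110)=607163746, p(111)=679903203, p(112)=761002156, p(113)=851376628, p(114)=952050665, p(115)=1064144451, p(116)=1188908248, p(117)=1327710076, p(118)=1482074143, p(119)=1653668665, p(120)=1844349560, p(121)=2056148051, p(122)=2291320912, p(123)=2552338241, p(124)=2841940500, p(125)=3163127352, p(126)=3519222692, p(127)=3913864295, p(128)=4351078600, p(129)=4835271870, p(130)=5371315400, p(131)=5964539504, p(132)=6620830889, p(133)=7346629512, p(134)=8149040695.
Final step: p(135) = p(134) + p(133) - p(130) - p(128) + p(123) + p(120) - p(113) - p(109) + p(100) + p(95) - p(84) - p(78) + p(65) + p(58) - p(43) - p(35) + p(18) + p(9)
= 8149040695 + 7346629512 - 5371315400 - 4351078600 + 2552338241 + 1844349560 - 851376628 - 541946240 + 190569292 + 104651419 - 26543660 - 12132164 + 2012558 + 715220 - 63261 - 14883 + 385 + 30
= 9035836076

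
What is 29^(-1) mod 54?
41

gcd(29, 54) = 1, so the inverse exists.
Extended Euclidean algorithm on (54, 29):
54 = 1 × 29 + 25  ⟹  25 = (1)·54 + (-1)·29
29 = 1 × 25 + 4  ⟹  4 = (-1)·54 + (2)·29
25 = 6 × 4 + 1  ⟹  1 = (7)·54 + (-13)·29
So (-13)·29 ≡ 1 (mod 54), i.e. 29^(-1) ≡ -13 ≡ 41 (mod 54).
Check: 29 × 41 = 1189 ≡ 1 (mod 54)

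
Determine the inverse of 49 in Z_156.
121

gcd(49, 156) = 1, so the inverse exists.
Extended Euclidean algorithm on (156, 49):
156 = 3 × 49 + 9  ⟹  9 = (1)·156 + (-3)·49
49 = 5 × 9 + 4  ⟹  4 = (-5)·156 + (16)·49
9 = 2 × 4 + 1  ⟹  1 = (11)·156 + (-35)·49
So (-35)·49 ≡ 1 (mod 156), i.e. 49^(-1) ≡ -35 ≡ 121 (mod 156).
Check: 49 × 121 = 5929 ≡ 1 (mod 156)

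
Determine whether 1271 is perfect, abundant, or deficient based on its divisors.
deficient

Proper divisors of 1271: sum = 1 + 31 + 41 = 73
Since 73 < 1271, 1271 is deficient.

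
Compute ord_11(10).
2

11 is prime, so ord(10) divides φ(11) = 10.
Divisors of 10: 1, 2, 5, 10.
Repeated squaring: 10^1 ≡ 10, 10^2 ≡ 1, 10^4 ≡ 1, 10^8 ≡ 1 (mod 11).
Test 10^d mod 11 for each divisor d in increasing order:
10^1 ≡ 10
10^2 ≡ 1  ← first divisor giving 1
The order is 2.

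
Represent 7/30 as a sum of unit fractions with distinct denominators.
1/5 + 1/30

Greedy algorithm:
7/30: ceiling(30/7) = 5, use 1/5
1/30: ceiling(30/1) = 30, use 1/30
Result: 7/30 = 1/5 + 1/30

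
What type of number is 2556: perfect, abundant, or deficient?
abundant

Proper divisors of 2556: sum = 1 + 2 + 3 + 4 + 6 + 9 + 12 + 18 + ... + 426 + 639 + 852 + 1278 (17 divisors) = 3996
Since 3996 > 2556, 2556 is abundant.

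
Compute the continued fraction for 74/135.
[0; 1, 1, 4, 1, 2, 4]

Euclidean algorithm steps:
74 = 0 × 135 + 74
135 = 1 × 74 + 61
74 = 1 × 61 + 13
61 = 4 × 13 + 9
13 = 1 × 9 + 4
9 = 2 × 4 + 1
4 = 4 × 1 + 0
Continued fraction: [0; 1, 1, 4, 1, 2, 4]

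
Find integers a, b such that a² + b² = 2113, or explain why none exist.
32² + 33² (a=32, b=33)

Factorization: 2113 = 2113
By Fermat: n is sum of two squares iff every prime p ≡ 3 (mod 4) appears to even power.
All primes ≡ 3 (mod 4) appear to even power.
Search a = 0, 1, 2, … for 2113 - a² a perfect square: first hit at a = 32: 2113 - 1024 = 1089 = 33².
2113 = 32² + 33² = 1024 + 1089 ✓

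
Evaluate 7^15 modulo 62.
1

Repeated squaring. Binary of 15 = 1111.
7^1 ≡ 7 (mod 62); 7^2 ≡ 49 (mod 62); 7^4 ≡ 45 (mod 62); 7^8 ≡ 41 (mod 62)
7^15 = 7^1 × 7^2 × 7^4 × 7^8 ≡ 1 (mod 62)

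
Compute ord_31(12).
30

31 is prime, so ord(12) divides φ(31) = 30.
Divisors of 30: 1, 2, 3, 5, 6, 10, 15, 30.
Repeated squaring: 12^1 ≡ 12, 12^2 ≡ 20, 12^4 ≡ 28, 12^8 ≡ 9, 12^16 ≡ 19 (mod 31).
Test 12^d mod 31 for each divisor d in increasing order:
12^1 ≡ 12
12^2 ≡ 20
12^3 = 12^2·12^1 ≡ 23
12^5 = 12^4·12^1 ≡ 26
12^6 = 12^4·12^2 ≡ 2
12^10 = 12^8·12^2 ≡ 25
12^15 = 12^8·12^4·12^2·12^1 ≡ 30
12^30 = 12^16·12^8·12^4·12^2 ≡ 1  ← first divisor giving 1
The order is 30.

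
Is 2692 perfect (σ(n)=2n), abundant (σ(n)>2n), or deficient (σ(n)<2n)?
deficient

Proper divisors of 2692: sum = 1 + 2 + 4 + 673 + 1346 = 2026
Since 2026 < 2692, 2692 is deficient.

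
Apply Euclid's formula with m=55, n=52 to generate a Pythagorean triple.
(321, 5720, 5729)

Euclid's formula: a = m² - n², b = 2mn, c = m² + n²
m = 55, n = 52
a = 55² - 52² = 3025 - 2704 = 321
b = 2 × 55 × 52 = 5720
c = 55² + 52² = 3025 + 2704 = 5729
Verification: 321² + 5720² = 103041 + 32718400 = 32821441 = 5729² ✓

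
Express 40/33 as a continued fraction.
[1; 4, 1, 2, 2]

Euclidean algorithm steps:
40 = 1 × 33 + 7
33 = 4 × 7 + 5
7 = 1 × 5 + 2
5 = 2 × 2 + 1
2 = 2 × 1 + 0
Continued fraction: [1; 4, 1, 2, 2]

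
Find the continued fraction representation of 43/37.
[1; 6, 6]

Euclidean algorithm steps:
43 = 1 × 37 + 6
37 = 6 × 6 + 1
6 = 6 × 1 + 0
Continued fraction: [1; 6, 6]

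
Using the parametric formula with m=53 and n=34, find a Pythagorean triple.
(1653, 3604, 3965)

Euclid's formula: a = m² - n², b = 2mn, c = m² + n²
m = 53, n = 34
a = 53² - 34² = 2809 - 1156 = 1653
b = 2 × 53 × 34 = 3604
c = 53² + 34² = 2809 + 1156 = 3965
Verification: 1653² + 3604² = 2732409 + 12988816 = 15721225 = 3965² ✓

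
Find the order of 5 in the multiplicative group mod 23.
22

23 is prime, so ord(5) divides φ(23) = 22.
Divisors of 22: 1, 2, 11, 22.
Repeated squaring: 5^1 ≡ 5, 5^2 ≡ 2, 5^4 ≡ 4, 5^8 ≡ 16, 5^16 ≡ 3 (mod 23).
Test 5^d mod 23 for each divisor d in increasing order:
5^1 ≡ 5
5^2 ≡ 2
5^11 = 5^8·5^2·5^1 ≡ 22
5^22 = 5^16·5^4·5^2 ≡ 1  ← first divisor giving 1
The order is 22.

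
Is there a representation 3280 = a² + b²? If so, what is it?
12² + 56² (a=12, b=56)

Factorization: 3280 = 2^4 × 5 × 41
By Fermat: n is sum of two squares iff every prime p ≡ 3 (mod 4) appears to even power.
All primes ≡ 3 (mod 4) appear to even power.
Search a = 0, 1, 2, … for 3280 - a² a perfect square: first hit at a = 12: 3280 - 144 = 3136 = 56².
3280 = 12² + 56² = 144 + 3136 ✓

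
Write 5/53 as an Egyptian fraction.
1/11 + 1/292 + 1/170236

Greedy algorithm:
5/53: ceiling(53/5) = 11, use 1/11
2/583: ceiling(583/2) = 292, use 1/292
1/170236: ceiling(170236/1) = 170236, use 1/170236
Result: 5/53 = 1/11 + 1/292 + 1/170236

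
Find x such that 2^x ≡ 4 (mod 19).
2

Baby-step giant-step with step n = ⌈√19⌉ = 5.
Baby steps 2^j mod 19 (j:value) for j=0..4: 0:1, 1:2, 2:4, 3:8, 4:16.
h = 4 is already in the table at j=2, so x = 2.
Check: 2^2 ≡ 4 (mod 19).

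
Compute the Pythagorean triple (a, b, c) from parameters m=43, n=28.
(1065, 2408, 2633)

Euclid's formula: a = m² - n², b = 2mn, c = m² + n²
m = 43, n = 28
a = 43² - 28² = 1849 - 784 = 1065
b = 2 × 43 × 28 = 2408
c = 43² + 28² = 1849 + 784 = 2633
Verification: 1065² + 2408² = 1134225 + 5798464 = 6932689 = 2633² ✓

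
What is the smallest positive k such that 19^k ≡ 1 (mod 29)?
28

29 is prime, so ord(19) divides φ(29) = 28.
Divisors of 28: 1, 2, 4, 7, 14, 28.
Repeated squaring: 19^1 ≡ 19, 19^2 ≡ 13, 19^4 ≡ 24, 19^8 ≡ 25, 19^16 ≡ 16 (mod 29).
Test 19^d mod 29 for each divisor d in increasing order:
19^1 ≡ 19
19^2 ≡ 13
19^4 ≡ 24
19^7 = 19^4·19^2·19^1 ≡ 12
19^14 = 19^8·19^4·19^2 ≡ 28
19^28 = 19^16·19^8·19^4 ≡ 1  ← first divisor giving 1
The order is 28.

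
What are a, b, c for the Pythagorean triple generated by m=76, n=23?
(5247, 3496, 6305)

Euclid's formula: a = m² - n², b = 2mn, c = m² + n²
m = 76, n = 23
a = 76² - 23² = 5776 - 529 = 5247
b = 2 × 76 × 23 = 3496
c = 76² + 23² = 5776 + 529 = 6305
Verification: 5247² + 3496² = 27531009 + 12222016 = 39753025 = 6305² ✓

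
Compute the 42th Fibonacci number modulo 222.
34

Matrix identity: Q^n = [[F_(n+1), F_n], [F_n, F_(n-1)]] with Q = [[1,1],[1,0]].
n = 42 = 101010₂. Square-and-multiply, entries mod 222:
Q^1 = [[1,1],[1,0]]
Q^2 = (Q^1)² = [[2,1],[1,1]]
Q^5 = (Q^2)²·Q = [[8,5],[5,3]]
Q^10 = (Q^5)² = [[89,55],[55,34]]
Q^21 = (Q^10)²·Q = [[173,68],[68,105]]
Q^42 = (Q^21)² = [[143,34],[34,109]]
F_42 mod 222 = Q^42[0][1] = 34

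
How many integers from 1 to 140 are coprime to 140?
48

140 = 2^2 × 5 × 7
φ(n) = n × ∏(1 - 1/p) for each prime p dividing n
φ(140) = 140 × (1 - 1/2) × (1 - 1/5) × (1 - 1/7) = 48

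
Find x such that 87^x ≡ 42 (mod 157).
106

Baby-step giant-step with step n = ⌈√157⌉ = 13.
Baby steps 87^j mod 157 (j:value) for j=0..12: 0:1, 1:87, 2:33, 3:45, 4:147, 5:72, 6:141, 7:21, 8:100, 9:65, 10:3, 11:104, 12:99.
Giant-step multiplier: 87^(-13) ≡ 87^(156-13) = 87^143 ≡ 107 (mod 157).
Giant steps γ_i = 42·107^i mod 157: γ_0=42, γ_1=98, γ_2=124, γ_3=80, γ_4=82, γ_5=139, γ_6=115, γ_7=59, γ_8=33 (in table at j=2).
x = i·n + j = 8·13 + 2 = 106.
Check: 87^106 ≡ 42 (mod 157).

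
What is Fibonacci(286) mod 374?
305

Matrix identity: Q^n = [[F_(n+1), F_n], [F_n, F_(n-1)]] with Q = [[1,1],[1,0]].
n = 286 = 100011110₂. Square-and-multiply, entries mod 374:
Q^1 = [[1,1],[1,0]]
Q^2 = (Q^1)² = [[2,1],[1,1]]
Q^4 = (Q^2)² = [[5,3],[3,2]]
Q^8 = (Q^4)² = [[34,21],[21,13]]
Q^17 = (Q^8)²·Q = [[340,101],[101,239]]
Q^35 = (Q^17)²·Q = [[272,137],[137,135]]
Q^71 = (Q^35)²·Q = [[34,1],[1,33]]
Q^143 = (Q^71)²·Q = [[102,35],[35,67]]
Q^286 = (Q^143)² = [[35,305],[305,104]]
F_286 mod 374 = Q^286[0][1] = 305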